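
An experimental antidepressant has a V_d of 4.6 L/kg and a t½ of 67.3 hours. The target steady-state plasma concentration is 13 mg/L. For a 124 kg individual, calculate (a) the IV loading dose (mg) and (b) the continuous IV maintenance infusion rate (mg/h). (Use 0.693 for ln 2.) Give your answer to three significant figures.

(a) 7420 mg; (b) 76.4 mg/h

Vd(total) = 124 kg × 4.6 L/kg = 570.4 L
LD = Vd × C = 570.4 × 13 = 7415 mg
CL = 0.693 × Vd / t½ = 0.693 × 570.4 / 67.3 = 5.874 L/h
Infusion rate = CL × Css = 5.874 × 13 = 76.36 mg/h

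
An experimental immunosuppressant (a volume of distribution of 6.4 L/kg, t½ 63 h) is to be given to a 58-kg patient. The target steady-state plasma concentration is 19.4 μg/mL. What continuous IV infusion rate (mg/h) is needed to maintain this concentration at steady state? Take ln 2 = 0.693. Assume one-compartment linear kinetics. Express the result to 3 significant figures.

79.2 mg/h

Vd = 6.4 L/kg × 58 kg = 371.2 L
k = 0.693/63 = 0.01100 h⁻¹, so CL = k·Vd = 0.01100 × 371.2 = 4.083 L/h
Infusion rate = CL × Css = 4.083 × 19.4 = 79.21 mg/h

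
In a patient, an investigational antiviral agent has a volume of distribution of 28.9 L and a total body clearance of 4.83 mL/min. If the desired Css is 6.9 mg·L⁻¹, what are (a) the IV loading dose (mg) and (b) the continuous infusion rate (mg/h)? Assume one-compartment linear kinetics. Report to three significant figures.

(a) 199 mg; (b) 2.00 mg/h

Loading dose = Vd × C = 28.90 × 6.9 = 199.4 mg
Convert clearance: 4.83 mL/min × 60 min/h ÷ 1000 mL/L = 0.2898 L/h
Infusion rate = 0.2898 L/h × 6.9 mg/L = 2.000 mg/h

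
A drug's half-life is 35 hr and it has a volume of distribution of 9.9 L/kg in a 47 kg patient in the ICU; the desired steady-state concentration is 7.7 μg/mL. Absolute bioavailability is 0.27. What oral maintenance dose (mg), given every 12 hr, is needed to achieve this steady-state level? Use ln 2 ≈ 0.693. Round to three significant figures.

Total Vd = 9.9 × 47 = 465.3 L
CL = 0.693 × Vd / t½ = 0.693 × 465.3 / 35 = 9.213 L/h
D = CL × Css × τ / F = 9.213 × 7.7 × 12 / 0.27 = 3153 mg

3150 mg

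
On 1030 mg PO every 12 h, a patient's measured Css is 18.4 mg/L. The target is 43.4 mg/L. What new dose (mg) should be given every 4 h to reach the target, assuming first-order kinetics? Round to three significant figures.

For first-order elimination, Css ∝ F·D/(CL·τ); F and CL are unchanged, so Css ∝ D/τ.
D₂ = D₁ × (Css,target / Css,current) × (τ₂/τ₁) = 1030 × (43.4/18.4) × (4/12) = 809.8 mg

810 mg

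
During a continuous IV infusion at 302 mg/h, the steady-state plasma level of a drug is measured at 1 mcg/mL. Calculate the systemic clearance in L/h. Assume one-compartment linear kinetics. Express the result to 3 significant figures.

At steady state, infusion rate = CL × Css, so CL = rate / Css.
CL = 302 / 1 = 302.0 L/h

302 L/h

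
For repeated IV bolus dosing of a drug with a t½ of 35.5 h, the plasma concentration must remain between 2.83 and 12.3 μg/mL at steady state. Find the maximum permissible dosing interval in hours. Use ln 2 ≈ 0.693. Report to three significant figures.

k = 0.693 / t½ = 0.693 / 35.5 = 0.01952 h⁻¹
Between IV bolus doses, concentration decays as C = C₀·e^(−kτ), so C_peak/C_trough = e^(kτ).
τ_max = ln(C_peak/C_trough) / k = ln(12.3/2.83) / 0.01952 = 1.469 / 0.01952 = 75.26 h

75.3 h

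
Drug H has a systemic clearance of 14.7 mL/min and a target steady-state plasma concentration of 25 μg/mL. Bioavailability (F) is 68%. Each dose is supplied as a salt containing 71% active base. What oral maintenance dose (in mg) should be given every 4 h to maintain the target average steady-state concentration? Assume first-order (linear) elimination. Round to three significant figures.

183 mg

CL = 14.7 mL/min = 14.7 × 0.06 = 0.8820 L/h
D = CL × Css × τ / F / S = 0.8820 × 25 × 4 / 0.68 / 0.71 = 182.7 mg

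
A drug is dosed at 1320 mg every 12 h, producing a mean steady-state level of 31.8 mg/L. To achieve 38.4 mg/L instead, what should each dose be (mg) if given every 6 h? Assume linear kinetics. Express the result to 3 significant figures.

797 mg

With linear kinetics, Css is proportional to dose rate (D/τ) at fixed clearance.
D₂ = D₁ × (Css,target / Css,current) × (τ₂/τ₁) = 1320 × (38.4/31.8) × (6/12) = 797.0 mg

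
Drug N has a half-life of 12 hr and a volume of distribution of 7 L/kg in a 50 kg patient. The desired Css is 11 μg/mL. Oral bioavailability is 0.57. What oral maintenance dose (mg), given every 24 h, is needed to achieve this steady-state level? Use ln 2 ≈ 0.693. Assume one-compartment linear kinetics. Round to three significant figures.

9360 mg

Vd(total) = 50 kg × 7 L/kg = 350.0 L
CL = ln 2 · Vd / t½ = 0.693 × 350.0 / 12 = 20.21 L/h
D = CL × Css × τ / F = 20.21 × 11 × 24 / 0.57 = 9360 mg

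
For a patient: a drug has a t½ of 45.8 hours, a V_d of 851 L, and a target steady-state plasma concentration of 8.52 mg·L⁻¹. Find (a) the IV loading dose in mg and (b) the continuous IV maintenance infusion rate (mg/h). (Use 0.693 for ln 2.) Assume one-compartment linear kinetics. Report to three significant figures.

LD = Vd × C = 851.0 × 8.52 = 7251 mg
CL = 0.693 × Vd / t½ = 0.693 × 851.0 / 45.8 = 12.88 L/h
Infusion rate = CL × Css = 12.88 × 8.52 = 109.7 mg/h

(a) 7250 mg; (b) 110 mg/h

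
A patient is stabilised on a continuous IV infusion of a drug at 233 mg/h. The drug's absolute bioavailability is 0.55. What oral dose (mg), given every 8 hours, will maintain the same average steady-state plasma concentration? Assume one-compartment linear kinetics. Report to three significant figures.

To maintain the same Css, the systemic dosing rate must be unchanged: F·D/τ = infusion rate.
D = rate × τ / F = 233 × 8 / 0.55 = 3389 mg

3390 mg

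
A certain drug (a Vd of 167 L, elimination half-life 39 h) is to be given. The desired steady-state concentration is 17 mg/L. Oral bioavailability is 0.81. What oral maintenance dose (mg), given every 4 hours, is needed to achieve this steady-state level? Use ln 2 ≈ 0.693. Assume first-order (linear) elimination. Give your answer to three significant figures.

CL = ln 2 · Vd / t½ = 0.693 × 167.0 / 39 = 2.967 L/h
D = CL × Css × τ / F = 2.967 × 17 × 4 / 0.81 = 249.1 mg

249 mg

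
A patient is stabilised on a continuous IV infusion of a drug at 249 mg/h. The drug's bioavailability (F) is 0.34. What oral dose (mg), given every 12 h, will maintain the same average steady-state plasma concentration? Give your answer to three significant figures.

8790 mg

To maintain the same Css, the systemic dosing rate must be unchanged: F·D/τ = infusion rate.
D = rate × τ / F = 249 × 12 / 0.34 = 8788 mg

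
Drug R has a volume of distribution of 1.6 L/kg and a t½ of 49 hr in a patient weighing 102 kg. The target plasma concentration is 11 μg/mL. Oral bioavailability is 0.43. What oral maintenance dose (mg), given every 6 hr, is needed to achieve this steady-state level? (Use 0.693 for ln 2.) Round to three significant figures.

354 mg

Total Vd = 1.6 × 102 = 163.2 L
k = 0.693/49 = 0.01414 h⁻¹, so CL = k·Vd = 0.01414 × 163.2 = 2.308 L/h
D = CL × Css × τ / F = 2.308 × 11 × 6 / 0.43 = 354.3 mg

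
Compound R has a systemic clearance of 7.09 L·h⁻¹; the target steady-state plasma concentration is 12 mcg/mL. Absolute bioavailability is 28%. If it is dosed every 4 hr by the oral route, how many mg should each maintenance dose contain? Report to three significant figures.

1220 mg

D = CL × Css × τ / F = 7.090 × 12 × 4 / 0.28 = 1215 mg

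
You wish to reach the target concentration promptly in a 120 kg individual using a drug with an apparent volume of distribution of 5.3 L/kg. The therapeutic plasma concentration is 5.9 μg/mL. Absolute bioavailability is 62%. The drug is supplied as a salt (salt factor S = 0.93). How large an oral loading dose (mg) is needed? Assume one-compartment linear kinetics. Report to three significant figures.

Total Vd = 5.3 × 120 = 636.0 L
LD = Vd × C / F / S = 636.0 × 5.900 / 0.62 / 0.93 = 6508 mg

6510 mg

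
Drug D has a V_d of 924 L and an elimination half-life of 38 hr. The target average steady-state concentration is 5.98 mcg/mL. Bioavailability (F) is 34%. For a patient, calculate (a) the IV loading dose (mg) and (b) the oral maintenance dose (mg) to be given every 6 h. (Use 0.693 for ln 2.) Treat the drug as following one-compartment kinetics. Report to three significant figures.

(a) 5530 mg; (b) 1780 mg

LD = Vd × C = 924.0 × 5.98 = 5526 mg
CL = 0.693 × Vd / t½ = 0.693 × 924.0 / 38 = 16.85 L/h
D = CL × Css × τ / F = 16.85 × 5.98 × 6 / 0.34 = 1778 mg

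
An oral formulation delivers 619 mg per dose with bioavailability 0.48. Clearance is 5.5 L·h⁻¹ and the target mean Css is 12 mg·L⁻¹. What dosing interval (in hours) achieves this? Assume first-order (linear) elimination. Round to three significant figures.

4.50 h

F·D/τ = CL·Css → τ = F·D / (CL·Css).
τ = 0.48 × 619 / (5.5 × 12) = 4.502 h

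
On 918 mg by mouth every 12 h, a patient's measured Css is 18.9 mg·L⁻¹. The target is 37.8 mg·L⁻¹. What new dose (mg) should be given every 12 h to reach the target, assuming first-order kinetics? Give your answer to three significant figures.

1840 mg

With linear kinetics, Css is proportional to dose rate (D/τ) at fixed clearance.
D₂ = D₁ × (Css,target / Css,current) = 918 × 37.8/18.9 = 1836 mg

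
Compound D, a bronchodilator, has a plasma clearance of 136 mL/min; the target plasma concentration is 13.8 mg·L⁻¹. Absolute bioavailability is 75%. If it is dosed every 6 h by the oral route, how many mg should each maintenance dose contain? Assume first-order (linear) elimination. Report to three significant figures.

901 mg

Convert clearance: 136 mL/min × 60 min/h ÷ 1000 mL/L = 8.160 L/h
D = CL × Css × τ / F = 8.160 × 13.8 × 6 / 0.75 = 900.9 mg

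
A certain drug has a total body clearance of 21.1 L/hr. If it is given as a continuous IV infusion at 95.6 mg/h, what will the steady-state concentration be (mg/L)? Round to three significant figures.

Css = rate / CL = 95.6 / 21.10 = 4.531 mg/L

4.53 mg/L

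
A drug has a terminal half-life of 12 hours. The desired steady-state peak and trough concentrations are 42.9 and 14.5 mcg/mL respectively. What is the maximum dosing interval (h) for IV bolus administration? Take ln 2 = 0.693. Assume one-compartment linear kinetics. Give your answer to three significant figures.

k = 0.693 / t½ = 0.693 / 12 = 0.05775 h⁻¹
Between IV bolus doses, concentration decays as C = C₀·e^(−kτ), so C_peak/C_trough = e^(kτ).
τ_max = ln(C_peak/C_trough) / k = ln(42.9/14.5) / 0.05775 = 1.085 / 0.05775 = 18.79 h

18.8 h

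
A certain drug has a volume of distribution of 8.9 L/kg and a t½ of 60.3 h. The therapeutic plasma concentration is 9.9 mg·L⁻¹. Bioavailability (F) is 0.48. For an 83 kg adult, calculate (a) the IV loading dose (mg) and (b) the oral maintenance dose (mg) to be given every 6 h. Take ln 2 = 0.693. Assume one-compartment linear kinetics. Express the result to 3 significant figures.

Vd = 8.9 L/kg × 83 kg = 738.7 L
LD = Vd × C = 738.7 × 9.9 = 7313 mg
CL = 0.693 × Vd / t½ = 0.693 × 738.7 / 60.3 = 8.490 L/h
D = CL × Css × τ / F = 8.490 × 9.9 × 6 / 0.48 = 1051 mg

(a) 7310 mg; (b) 1050 mg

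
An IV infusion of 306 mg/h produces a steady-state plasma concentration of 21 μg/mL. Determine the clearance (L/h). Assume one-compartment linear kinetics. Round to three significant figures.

14.6 L/h

At steady state, infusion rate = CL × Css, so CL = rate / Css.
CL = 306 / 21 = 14.57 L/h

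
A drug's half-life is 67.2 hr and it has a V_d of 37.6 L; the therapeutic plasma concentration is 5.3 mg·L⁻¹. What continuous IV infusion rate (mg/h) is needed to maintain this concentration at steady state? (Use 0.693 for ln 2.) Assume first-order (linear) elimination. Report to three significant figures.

2.06 mg/h

CL = ln 2 · Vd / t½ = 0.693 × 37.60 / 67.2 = 0.3878 L/h
Infusion rate = CL × Css = 0.3878 × 5.3 = 2.055 mg/h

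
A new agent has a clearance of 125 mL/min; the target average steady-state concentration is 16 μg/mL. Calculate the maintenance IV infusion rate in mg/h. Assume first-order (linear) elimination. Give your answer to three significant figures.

120 mg/h

CL = 125 mL/min × 60/1000 = 7.500 L/h
Rate = CL × Css = 7.500 × 16 = 120.0 mg/h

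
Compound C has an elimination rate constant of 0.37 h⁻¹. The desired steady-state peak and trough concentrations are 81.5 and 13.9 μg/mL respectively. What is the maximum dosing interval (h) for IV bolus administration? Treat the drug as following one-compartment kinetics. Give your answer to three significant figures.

4.78 h

Between IV bolus doses, concentration decays as C = C₀·e^(−kτ), so C_peak/C_trough = e^(kτ).
τ_max = ln(C_peak/C_trough) / k = ln(81.5/13.9) / 0.3700 = 1.769 / 0.3700 = 4.781 h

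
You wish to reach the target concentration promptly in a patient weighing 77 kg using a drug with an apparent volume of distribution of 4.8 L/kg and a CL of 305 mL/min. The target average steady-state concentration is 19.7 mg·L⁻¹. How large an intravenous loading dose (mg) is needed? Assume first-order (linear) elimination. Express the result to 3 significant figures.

7280 mg

Vd = 4.8 L/kg × 77 kg = 369.6 L
LD is governed by Vd — clearance does not enter the loading-dose calculation.
LD = Vd × C = 369.6 × 19.70 = 7281 mg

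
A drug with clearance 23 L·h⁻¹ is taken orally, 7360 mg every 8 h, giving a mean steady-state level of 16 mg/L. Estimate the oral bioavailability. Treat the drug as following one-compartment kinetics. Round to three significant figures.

0.400

F·D/τ = CL·Css at steady state → F = CL·Css·τ / D.
F = 23 × 16 × 8 / 7360 = 0.400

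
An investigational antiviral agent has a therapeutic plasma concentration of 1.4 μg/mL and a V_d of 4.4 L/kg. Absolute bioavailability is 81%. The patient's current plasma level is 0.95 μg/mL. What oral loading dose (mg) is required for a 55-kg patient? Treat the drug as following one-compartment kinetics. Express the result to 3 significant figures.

134 mg

Total Vd = 4.4 × 55 = 242.0 L
The loading dose fills Vd to the target concentration.
Concentration deficit ΔC = 1.4 − 0.95 = 0.4500 mg/L
LD = Vd × ΔC / F = 242.0 × 0.4500 / 0.81 = 134.4 mg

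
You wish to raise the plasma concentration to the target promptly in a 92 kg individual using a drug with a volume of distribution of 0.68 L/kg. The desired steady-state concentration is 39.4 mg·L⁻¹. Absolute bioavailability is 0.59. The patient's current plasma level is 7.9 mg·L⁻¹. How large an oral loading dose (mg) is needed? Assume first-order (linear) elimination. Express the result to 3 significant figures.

Vd = 0.68 L/kg × 92 kg = 62.56 L
The loading dose fills Vd to the target concentration.
Concentration deficit ΔC = 39.4 − 7.9 = 31.50 mg/L
LD = Vd × ΔC / F = 62.56 × 31.50 / 0.59 = 3340 mg

3340 mg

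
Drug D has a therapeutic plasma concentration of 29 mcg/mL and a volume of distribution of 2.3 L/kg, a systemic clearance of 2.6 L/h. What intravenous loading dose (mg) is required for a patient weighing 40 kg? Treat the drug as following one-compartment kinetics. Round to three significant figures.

Total Vd = 2.3 × 40 = 92.00 L
LD = Vd × C = 92.00 × 29.00 = 2668 mg

2670 mg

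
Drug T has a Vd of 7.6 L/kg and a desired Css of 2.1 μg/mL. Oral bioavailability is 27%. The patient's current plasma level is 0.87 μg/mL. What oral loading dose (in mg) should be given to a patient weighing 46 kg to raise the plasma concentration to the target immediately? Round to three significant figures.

1590 mg

Vd(total) = 46 kg × 7.6 L/kg = 349.6 L
Concentration deficit ΔC = 2.1 − 0.87 = 1.230 mg/L
LD = Vd × ΔC / F = 349.6 × 1.230 / 0.27 = 1593 mg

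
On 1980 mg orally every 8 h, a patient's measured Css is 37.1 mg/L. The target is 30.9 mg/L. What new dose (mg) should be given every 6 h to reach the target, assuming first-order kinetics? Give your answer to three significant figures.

1240 mg

For first-order elimination, Css ∝ F·D/(CL·τ); F and CL are unchanged, so Css ∝ D/τ.
D₂ = D₁ × (Css,target / Css,current) × (τ₂/τ₁) = 1980 × (30.9/37.1) × (6/8) = 1237 mg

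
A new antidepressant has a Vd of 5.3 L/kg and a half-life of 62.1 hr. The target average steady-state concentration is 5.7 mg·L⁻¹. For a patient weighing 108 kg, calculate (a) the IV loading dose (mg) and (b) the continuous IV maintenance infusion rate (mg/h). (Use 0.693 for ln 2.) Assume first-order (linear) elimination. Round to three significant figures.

Vd = 5.3 L/kg × 108 kg = 572.4 L
LD = Vd × C = 572.4 × 5.7 = 3263 mg
CL = 0.693 × Vd / t½ = 0.693 × 572.4 / 62.1 = 6.388 L/h
Infusion rate = CL × Css = 6.388 × 5.7 = 36.41 mg/h

(a) 3260 mg; (b) 36.4 mg/h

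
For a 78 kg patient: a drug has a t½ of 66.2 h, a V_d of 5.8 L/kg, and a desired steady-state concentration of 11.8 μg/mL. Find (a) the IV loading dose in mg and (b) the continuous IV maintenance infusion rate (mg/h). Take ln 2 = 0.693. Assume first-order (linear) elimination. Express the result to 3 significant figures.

(a) 5340 mg; (b) 55.9 mg/h

Vd = 5.8 L/kg × 78 kg = 452.4 L
LD = Vd × C = 452.4 × 11.8 = 5338 mg
CL = 0.693 × Vd / t½ = 0.693 × 452.4 / 66.2 = 4.736 L/h
Infusion rate = CL × Css = 4.736 × 11.8 = 55.88 mg/h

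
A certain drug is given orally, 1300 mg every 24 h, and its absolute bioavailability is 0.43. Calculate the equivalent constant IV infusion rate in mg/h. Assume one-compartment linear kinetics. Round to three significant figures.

Equivalent systemic input: infusion rate = F·D/τ.
Rate = 0.43 × 1300 / 24 = 23.29 mg/h

23.3 mg/h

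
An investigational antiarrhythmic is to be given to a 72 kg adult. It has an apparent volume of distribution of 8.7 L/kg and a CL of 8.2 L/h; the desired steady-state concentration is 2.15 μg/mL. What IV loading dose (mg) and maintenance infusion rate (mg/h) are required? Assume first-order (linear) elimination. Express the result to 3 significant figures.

Vd(total) = 72 kg × 8.7 L/kg = 626.4 L
Loading: fill Vd to C_target → 626.4 L × 2.15 mg/L = 1347 mg
Maintenance infusion rate = CL × Css = 8.200 × 2.15 = 17.63 mg/h

(a) 1350 mg; (b) 17.6 mg/h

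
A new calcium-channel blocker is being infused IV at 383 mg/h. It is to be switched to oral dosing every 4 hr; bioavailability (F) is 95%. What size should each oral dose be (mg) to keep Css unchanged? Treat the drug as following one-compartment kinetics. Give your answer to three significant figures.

To maintain the same Css, the systemic dosing rate must be unchanged: F·D/τ = infusion rate.
D = rate × τ / F = 383 × 4 / 0.95 = 1613 mg

1610 mg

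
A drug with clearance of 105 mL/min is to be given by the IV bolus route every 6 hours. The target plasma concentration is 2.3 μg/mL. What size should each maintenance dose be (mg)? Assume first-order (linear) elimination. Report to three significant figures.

Convert clearance: 105 mL/min × 60 min/h ÷ 1000 mL/L = 6.300 L/h
D = CL × Css × τ = 6.300 × 2.3 × 6 = 86.94 mg

86.9 mg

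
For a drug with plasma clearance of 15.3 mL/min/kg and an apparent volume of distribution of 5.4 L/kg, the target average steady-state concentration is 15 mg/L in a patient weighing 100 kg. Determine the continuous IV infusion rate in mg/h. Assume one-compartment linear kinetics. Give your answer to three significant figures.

CL = 15.3 mL/min/kg × 100 kg = 1530 mL/min = 1530 × 60/1000 = 91.80 L/h
R₀ = 91.80 × 15 = 1377 mg/h

1380 mg/h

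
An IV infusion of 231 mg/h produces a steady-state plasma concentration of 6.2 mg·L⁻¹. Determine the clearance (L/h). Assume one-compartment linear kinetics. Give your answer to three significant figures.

37.3 L/h

At steady state, infusion rate = CL × Css, so CL = rate / Css.
CL = 231 / 6.2 = 37.26 L/h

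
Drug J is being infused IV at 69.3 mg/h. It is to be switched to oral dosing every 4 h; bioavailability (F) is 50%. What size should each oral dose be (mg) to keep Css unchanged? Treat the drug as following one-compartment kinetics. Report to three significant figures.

554 mg

To maintain the same Css, the systemic dosing rate must be unchanged: F·D/τ = infusion rate.
D = rate × τ / F = 69.3 × 4 / 0.5 = 554.4 mg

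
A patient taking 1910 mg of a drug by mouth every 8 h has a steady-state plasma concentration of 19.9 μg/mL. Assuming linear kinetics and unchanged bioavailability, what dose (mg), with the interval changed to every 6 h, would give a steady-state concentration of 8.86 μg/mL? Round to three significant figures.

638 mg

For first-order elimination, Css ∝ F·D/(CL·τ); F and CL are unchanged, so Css ∝ D/τ.
D₂ = D₁ × (Css,target / Css,current) × (τ₂/τ₁) = 1910 × (8.86/19.9) × (6/8) = 637.8 mg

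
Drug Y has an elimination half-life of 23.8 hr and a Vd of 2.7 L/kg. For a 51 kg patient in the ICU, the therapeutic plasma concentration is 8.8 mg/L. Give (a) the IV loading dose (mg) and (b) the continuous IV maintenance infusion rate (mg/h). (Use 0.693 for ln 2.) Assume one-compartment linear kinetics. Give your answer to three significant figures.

Vd = 2.7 L/kg × 51 kg = 137.7 L
LD = Vd × C = 137.7 × 8.8 = 1212 mg
CL = 0.693 × Vd / t½ = 0.693 × 137.7 / 23.8 = 4.010 L/h
Infusion rate = CL × Css = 4.010 × 8.8 = 35.29 mg/h

(a) 1210 mg; (b) 35.3 mg/h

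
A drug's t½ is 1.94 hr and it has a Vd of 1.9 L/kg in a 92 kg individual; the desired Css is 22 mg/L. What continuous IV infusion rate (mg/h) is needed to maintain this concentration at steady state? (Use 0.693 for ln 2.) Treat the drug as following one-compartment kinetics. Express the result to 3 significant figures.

Total Vd = 1.9 × 92 = 174.8 L
CL = 0.693 × Vd / t½ = 0.693 × 174.8 / 1.94 = 62.44 L/h
Infusion rate = CL × Css = 62.44 × 22 = 1374 mg/h

1370 mg/h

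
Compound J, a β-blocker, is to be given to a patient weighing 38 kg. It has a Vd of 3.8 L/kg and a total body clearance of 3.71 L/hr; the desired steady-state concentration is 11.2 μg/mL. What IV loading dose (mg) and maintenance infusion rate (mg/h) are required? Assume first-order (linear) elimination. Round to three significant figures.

(a) 1620 mg; (b) 41.6 mg/h

Vd = 3.8 L/kg × 38 kg = 144.4 L
Loading dose = Vd × C = 144.4 × 11.2 = 1617 mg
Maintenance: replace elimination → rate = CL × Css = 3.710 × 11.2 = 41.55 mg/h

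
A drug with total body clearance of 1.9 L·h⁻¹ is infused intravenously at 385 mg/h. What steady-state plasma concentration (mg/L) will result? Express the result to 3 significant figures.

203 mg/L

Css = rate / CL = 385 / 1.900 = 202.6 mg/L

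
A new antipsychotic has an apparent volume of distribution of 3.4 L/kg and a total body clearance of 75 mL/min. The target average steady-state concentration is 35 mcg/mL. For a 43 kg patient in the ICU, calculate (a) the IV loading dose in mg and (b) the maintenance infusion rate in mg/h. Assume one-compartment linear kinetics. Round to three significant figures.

Vd(total) = 43 kg × 3.4 L/kg = 146.2 L
Loading dose = Vd × C = 146.2 × 35 = 5117 mg
CL = 75 mL/min = 75 × 0.06 = 4.500 L/h
Maintenance: replace elimination → rate = CL × Css = 4.500 × 35 = 157.5 mg/h

(a) 5120 mg; (b) 158 mg/h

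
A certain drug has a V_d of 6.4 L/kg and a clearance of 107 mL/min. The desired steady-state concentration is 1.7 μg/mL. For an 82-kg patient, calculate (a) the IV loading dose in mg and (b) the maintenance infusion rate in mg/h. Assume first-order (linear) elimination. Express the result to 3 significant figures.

(a) 892 mg; (b) 10.9 mg/h

Vd = 6.4 L/kg × 82 kg = 524.8 L
LD = Vd · C_target = 524.8 × 1.7 = 892.2 mg
CL = 107 mL/min × 60/1000 = 6.420 L/h
Maintenance infusion rate = CL × Css = 6.420 × 1.7 = 10.91 mg/h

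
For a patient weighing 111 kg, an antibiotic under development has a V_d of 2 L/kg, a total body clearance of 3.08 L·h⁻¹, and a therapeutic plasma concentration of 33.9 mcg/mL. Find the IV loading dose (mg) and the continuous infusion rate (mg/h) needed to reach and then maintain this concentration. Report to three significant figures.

Vd(total) = 111 kg × 2 L/kg = 222.0 L
LD = Vd · C_target = 222.0 × 33.9 = 7526 mg
Maintenance: replace elimination → rate = CL × Css = 3.080 × 33.9 = 104.4 mg/h

(a) 7530 mg; (b) 104 mg/h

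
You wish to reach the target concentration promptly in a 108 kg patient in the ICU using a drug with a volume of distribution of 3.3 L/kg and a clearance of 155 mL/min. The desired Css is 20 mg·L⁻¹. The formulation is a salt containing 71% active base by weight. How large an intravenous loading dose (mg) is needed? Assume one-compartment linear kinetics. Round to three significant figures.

Vd(total) = 108 kg × 3.3 L/kg = 356.4 L
LD is governed by Vd — clearance does not enter the loading-dose calculation.
LD = Vd × C / S = 356.4 × 20.00 / 0.71 = 10040 mg

10000 mg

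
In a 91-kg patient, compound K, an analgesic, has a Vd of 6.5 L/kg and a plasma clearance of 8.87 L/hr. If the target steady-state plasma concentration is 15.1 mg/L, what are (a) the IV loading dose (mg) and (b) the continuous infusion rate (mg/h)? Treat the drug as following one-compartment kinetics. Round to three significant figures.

Vd = 6.5 L/kg × 91 kg = 591.5 L
Loading: fill Vd to C_target → 591.5 L × 15.1 mg/L = 8932 mg
Maintenance infusion rate = CL × Css = 8.870 × 15.1 = 133.9 mg/h

(a) 8930 mg; (b) 134 mg/h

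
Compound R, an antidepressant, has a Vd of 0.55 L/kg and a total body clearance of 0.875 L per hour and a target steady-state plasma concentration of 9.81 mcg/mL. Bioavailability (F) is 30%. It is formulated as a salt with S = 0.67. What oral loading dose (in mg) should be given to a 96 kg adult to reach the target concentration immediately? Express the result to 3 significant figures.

Vd(total) = 96 kg × 0.55 L/kg = 52.80 L
LD = Vd × C / F / S = 52.80 × 9.810 / 0.3 / 0.67 = 2577 mg

2580 mg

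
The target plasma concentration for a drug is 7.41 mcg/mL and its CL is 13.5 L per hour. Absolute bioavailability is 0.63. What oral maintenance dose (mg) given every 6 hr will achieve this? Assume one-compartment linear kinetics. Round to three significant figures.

953 mg

D = CL × Css × τ / F = 13.50 × 7.41 × 6 / 0.63 = 952.7 mg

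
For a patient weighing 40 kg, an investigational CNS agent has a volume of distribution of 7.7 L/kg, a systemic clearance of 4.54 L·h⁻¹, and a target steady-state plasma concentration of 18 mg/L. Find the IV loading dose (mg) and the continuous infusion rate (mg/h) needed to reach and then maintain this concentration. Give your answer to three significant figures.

(a) 5540 mg; (b) 81.7 mg/h

Vd(total) = 40 kg × 7.7 L/kg = 308.0 L
Loading dose = Vd × C = 308.0 × 18 = 5544 mg
Maintenance: replace elimination → rate = CL × Css = 4.540 × 18 = 81.72 mg/h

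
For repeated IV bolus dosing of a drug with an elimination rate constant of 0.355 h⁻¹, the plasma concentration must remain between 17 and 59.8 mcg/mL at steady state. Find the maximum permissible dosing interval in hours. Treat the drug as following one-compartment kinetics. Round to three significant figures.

3.54 h

Between IV bolus doses, concentration decays as C = C₀·e^(−kτ), so C_peak/C_trough = e^(kτ).
τ_max = ln(C_peak/C_trough) / k = ln(59.8/17) / 0.3550 = 1.258 / 0.3550 = 3.544 h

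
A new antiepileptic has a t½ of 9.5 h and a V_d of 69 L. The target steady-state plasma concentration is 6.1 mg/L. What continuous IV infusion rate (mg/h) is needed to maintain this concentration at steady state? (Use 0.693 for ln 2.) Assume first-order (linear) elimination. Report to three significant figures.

30.7 mg/h

CL = ln 2 · Vd / t½ = 0.693 × 69.00 / 9.5 = 5.033 L/h
Infusion rate = CL × Css = 5.033 × 6.1 = 30.70 mg/h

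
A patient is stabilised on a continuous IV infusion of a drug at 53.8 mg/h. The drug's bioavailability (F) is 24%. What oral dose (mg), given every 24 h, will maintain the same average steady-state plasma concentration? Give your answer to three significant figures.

To maintain the same Css, the systemic dosing rate must be unchanged: F·D/τ = infusion rate.
D = rate × τ / F = 53.8 × 24 / 0.24 = 5380 mg

5380 mg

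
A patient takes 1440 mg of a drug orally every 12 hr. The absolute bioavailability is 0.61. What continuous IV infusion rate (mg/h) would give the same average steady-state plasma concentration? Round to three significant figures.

Equivalent systemic input: infusion rate = F·D/τ.
Rate = 0.61 × 1440 / 12 = 73.20 mg/h

73.2 mg/h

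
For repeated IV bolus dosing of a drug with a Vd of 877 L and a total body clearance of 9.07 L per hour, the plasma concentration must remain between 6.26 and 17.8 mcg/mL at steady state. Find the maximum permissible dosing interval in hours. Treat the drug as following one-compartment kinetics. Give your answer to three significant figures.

101 h

k = CL / Vd = 9.070 / 877.0 = 0.01034 h⁻¹
Between IV bolus doses, concentration decays as C = C₀·e^(−kτ), so C_peak/C_trough = e^(kτ).
τ_max = ln(C_peak/C_trough) / k = ln(17.8/6.26) / 0.01034 = 1.045 / 0.01034 = 101.1 h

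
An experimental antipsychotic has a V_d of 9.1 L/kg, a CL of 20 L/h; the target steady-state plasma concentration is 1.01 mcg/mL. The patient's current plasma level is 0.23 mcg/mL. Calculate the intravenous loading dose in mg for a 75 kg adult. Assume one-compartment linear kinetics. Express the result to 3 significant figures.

532 mg

Vd = 9.1 L/kg × 75 kg = 682.5 L
Concentration deficit ΔC = 1.01 − 0.23 = 0.7800 mg/L
LD = Vd × ΔC = 682.5 × 0.7800 = 532.4 mg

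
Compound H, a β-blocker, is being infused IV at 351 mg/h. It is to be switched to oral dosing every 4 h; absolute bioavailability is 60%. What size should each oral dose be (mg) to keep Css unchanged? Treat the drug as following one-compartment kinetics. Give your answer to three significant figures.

To maintain the same Css, the systemic dosing rate must be unchanged: F·D/τ = infusion rate.
D = rate × τ / F = 351 × 4 / 0.6 = 2340 mg

2340 mg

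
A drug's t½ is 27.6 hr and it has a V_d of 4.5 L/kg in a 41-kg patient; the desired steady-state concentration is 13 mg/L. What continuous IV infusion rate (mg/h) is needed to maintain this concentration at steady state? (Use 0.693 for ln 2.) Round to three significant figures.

Vd(total) = 41 kg × 4.5 L/kg = 184.5 L
k = 0.693/27.6 = 0.02511 h⁻¹, so CL = k·Vd = 0.02511 × 184.5 = 4.633 L/h
Infusion rate = CL × Css = 4.633 × 13 = 60.23 mg/h

60.2 mg/h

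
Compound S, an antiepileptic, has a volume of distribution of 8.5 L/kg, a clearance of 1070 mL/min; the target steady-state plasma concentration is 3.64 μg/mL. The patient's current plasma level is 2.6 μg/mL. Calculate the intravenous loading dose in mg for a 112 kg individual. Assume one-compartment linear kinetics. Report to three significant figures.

Vd(total) = 112 kg × 8.5 L/kg = 952.0 L
Concentration deficit ΔC = 3.64 − 2.6 = 1.040 mg/L
LD = Vd × ΔC = 952.0 × 1.040 = 990.1 mg

990 mg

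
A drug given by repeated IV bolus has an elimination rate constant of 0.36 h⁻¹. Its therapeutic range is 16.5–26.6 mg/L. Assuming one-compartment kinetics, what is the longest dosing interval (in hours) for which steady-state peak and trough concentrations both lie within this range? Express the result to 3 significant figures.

Between IV bolus doses, concentration decays as C = C₀·e^(−kτ), so C_peak/C_trough = e^(kτ).
τ_max = ln(C_peak/C_trough) / k = ln(26.6/16.5) / 0.3600 = 0.4776 / 0.3600 = 1.327 h

1.33 h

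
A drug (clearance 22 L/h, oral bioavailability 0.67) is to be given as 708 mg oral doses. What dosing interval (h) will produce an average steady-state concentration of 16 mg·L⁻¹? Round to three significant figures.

F·D/τ = CL·Css → τ = F·D / (CL·Css).
τ = 0.67 × 708 / (22 × 16) = 1.348 h

1.35 h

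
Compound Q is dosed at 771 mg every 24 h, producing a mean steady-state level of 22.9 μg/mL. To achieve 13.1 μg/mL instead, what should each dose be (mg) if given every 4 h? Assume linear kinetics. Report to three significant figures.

For first-order elimination, Css ∝ F·D/(CL·τ); F and CL are unchanged, so Css ∝ D/τ.
D₂ = D₁ × (Css,target / Css,current) × (τ₂/τ₁) = 771 × (13.1/22.9) × (4/24) = 73.51 mg

73.5 mg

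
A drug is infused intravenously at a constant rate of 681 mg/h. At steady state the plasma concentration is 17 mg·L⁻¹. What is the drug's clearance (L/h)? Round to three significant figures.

At steady state, infusion rate = CL × Css, so CL = rate / Css.
CL = 681 / 17 = 40.06 L/h

40.1 L/h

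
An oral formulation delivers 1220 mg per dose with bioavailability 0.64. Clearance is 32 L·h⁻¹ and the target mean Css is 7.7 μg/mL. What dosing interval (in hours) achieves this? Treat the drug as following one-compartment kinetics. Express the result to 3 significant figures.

3.17 h

F·D/τ = CL·Css → τ = F·D / (CL·Css).
τ = 0.64 × 1220 / (32 × 7.7) = 3.169 h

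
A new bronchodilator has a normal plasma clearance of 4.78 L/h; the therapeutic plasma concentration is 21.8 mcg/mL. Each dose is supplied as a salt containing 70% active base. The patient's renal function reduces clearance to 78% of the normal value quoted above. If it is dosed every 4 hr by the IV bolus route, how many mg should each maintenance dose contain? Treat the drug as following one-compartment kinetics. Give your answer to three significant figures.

464 mg

Patient clearance = 0.78 × 4.780 = 3.728 L/h
At steady state, dose per interval replaces the amount cleared in that interval: S·D/τ = CL·Css.
D = CL × Css × τ / S = 3.728 × 21.8 × 4 / 0.7 = 464.4 mg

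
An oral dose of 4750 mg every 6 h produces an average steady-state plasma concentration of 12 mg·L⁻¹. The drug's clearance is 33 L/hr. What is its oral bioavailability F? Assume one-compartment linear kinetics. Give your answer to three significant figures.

F·D/τ = CL·Css at steady state → F = CL·Css·τ / D.
F = 33 × 12 × 6 / 4750 = 0.500

0.500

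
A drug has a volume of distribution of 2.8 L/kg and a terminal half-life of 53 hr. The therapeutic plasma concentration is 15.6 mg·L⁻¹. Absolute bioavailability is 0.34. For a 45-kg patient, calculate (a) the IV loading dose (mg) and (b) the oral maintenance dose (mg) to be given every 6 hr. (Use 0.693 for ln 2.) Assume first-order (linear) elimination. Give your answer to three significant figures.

Total Vd = 2.8 × 45 = 126.0 L
LD = Vd × C = 126.0 × 15.6 = 1966 mg
CL = 0.693 × Vd / t½ = 0.693 × 126.0 / 53 = 1.648 L/h
D = CL × Css × τ / F = 1.648 × 15.6 × 6 / 0.34 = 453.7 mg

(a) 1970 mg; (b) 454 mg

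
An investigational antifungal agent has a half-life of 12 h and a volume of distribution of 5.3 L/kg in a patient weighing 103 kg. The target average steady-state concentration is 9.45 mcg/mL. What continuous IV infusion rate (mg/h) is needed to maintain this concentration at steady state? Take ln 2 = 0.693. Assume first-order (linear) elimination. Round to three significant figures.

Total Vd = 5.3 × 103 = 545.9 L
k = 0.693/12 = 0.05775 h⁻¹, so CL = k·Vd = 0.05775 × 545.9 = 31.53 L/h
Infusion rate = CL × Css = 31.53 × 9.45 = 298.0 mg/h

298 mg/h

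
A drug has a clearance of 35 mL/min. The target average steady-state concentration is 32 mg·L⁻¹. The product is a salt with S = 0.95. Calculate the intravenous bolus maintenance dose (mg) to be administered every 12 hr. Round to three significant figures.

849 mg

CL = 35 mL/min × 60/1000 = 2.100 L/h
D = CL × Css × τ / S = 2.100 × 32 × 12 / 0.95 = 848.8 mg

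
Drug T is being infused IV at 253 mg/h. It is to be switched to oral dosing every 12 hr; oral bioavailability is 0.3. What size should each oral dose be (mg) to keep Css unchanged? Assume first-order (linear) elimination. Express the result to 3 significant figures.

10100 mg

To maintain the same Css, the systemic dosing rate must be unchanged: F·D/τ = infusion rate.
D = rate × τ / F = 253 × 12 / 0.3 = 10120 mg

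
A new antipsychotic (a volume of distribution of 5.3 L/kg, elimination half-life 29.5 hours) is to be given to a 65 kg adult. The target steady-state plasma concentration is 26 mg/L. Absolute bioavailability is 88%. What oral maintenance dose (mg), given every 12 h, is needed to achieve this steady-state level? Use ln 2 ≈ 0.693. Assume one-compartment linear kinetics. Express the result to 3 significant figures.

2870 mg

Vd = 5.3 L/kg × 65 kg = 344.5 L
CL = 0.693 × Vd / t½ = 0.693 × 344.5 / 29.5 = 8.093 L/h
D = CL × Css × τ / F = 8.093 × 26 × 12 / 0.88 = 2869 mg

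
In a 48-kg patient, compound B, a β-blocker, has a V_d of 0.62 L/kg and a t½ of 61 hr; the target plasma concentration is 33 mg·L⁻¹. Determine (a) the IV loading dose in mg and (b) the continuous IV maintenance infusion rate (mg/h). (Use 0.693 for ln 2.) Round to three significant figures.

(a) 982 mg; (b) 11.2 mg/h

Vd(total) = 48 kg × 0.62 L/kg = 29.76 L
LD = Vd × C = 29.76 × 33 = 982.1 mg
CL = 0.693 × Vd / t½ = 0.693 × 29.76 / 61 = 0.3381 L/h
Infusion rate = CL × Css = 0.3381 × 33 = 11.16 mg/h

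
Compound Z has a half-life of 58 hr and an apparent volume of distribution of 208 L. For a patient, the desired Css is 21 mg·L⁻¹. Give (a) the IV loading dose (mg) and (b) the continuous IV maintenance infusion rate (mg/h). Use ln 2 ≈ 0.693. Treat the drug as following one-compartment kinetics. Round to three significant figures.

LD = Vd × C = 208.0 × 21 = 4368 mg
CL = 0.693 × Vd / t½ = 0.693 × 208.0 / 58 = 2.485 L/h
Infusion rate = CL × Css = 2.485 × 21 = 52.19 mg/h

(a) 4370 mg; (b) 52.2 mg/h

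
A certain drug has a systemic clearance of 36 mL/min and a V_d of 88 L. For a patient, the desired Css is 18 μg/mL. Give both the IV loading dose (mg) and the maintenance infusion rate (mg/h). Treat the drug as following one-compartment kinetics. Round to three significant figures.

(a) 1580 mg; (b) 38.9 mg/h

Loading dose = Vd × C = 88.00 × 18 = 1584 mg
CL = 36 mL/min × 60/1000 = 2.160 L/h
Infusion rate = 2.160 L/h × 18 mg/L = 38.88 mg/h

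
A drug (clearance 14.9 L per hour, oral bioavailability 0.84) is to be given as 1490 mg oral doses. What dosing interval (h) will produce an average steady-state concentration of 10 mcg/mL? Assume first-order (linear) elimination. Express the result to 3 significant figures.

F·D/τ = CL·Css → τ = F·D / (CL·Css).
τ = 0.84 × 1490 / (14.9 × 10) = 8.400 h

8.40 h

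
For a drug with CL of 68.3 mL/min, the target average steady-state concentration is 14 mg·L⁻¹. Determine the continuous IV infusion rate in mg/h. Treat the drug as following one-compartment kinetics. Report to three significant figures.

CL = 68.3 mL/min × 60/1000 = 4.098 L/h
Rate = CL × Css = 4.098 × 14 = 57.37 mg/h

57.4 mg/h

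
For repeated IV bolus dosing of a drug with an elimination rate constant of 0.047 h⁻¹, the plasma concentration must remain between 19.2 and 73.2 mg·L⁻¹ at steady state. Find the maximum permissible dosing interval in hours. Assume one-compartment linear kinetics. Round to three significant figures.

Between IV bolus doses, concentration decays as C = C₀·e^(−kτ), so C_peak/C_trough = e^(kτ).
τ_max = ln(C_peak/C_trough) / k = ln(73.2/19.2) / 0.04700 = 1.338 / 0.04700 = 28.47 h

28.5 h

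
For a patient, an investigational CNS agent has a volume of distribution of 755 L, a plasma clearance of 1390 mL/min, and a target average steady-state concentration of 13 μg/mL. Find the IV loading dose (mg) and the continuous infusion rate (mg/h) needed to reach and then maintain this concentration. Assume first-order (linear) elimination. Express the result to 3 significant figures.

(a) 9820 mg; (b) 1080 mg/h

Loading: fill Vd to C_target → 755.0 L × 13 mg/L = 9815 mg
CL = 1390 mL/min = 1390 × 0.06 = 83.40 L/h
Maintenance infusion rate = CL × Css = 83.40 × 13 = 1084 mg/h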